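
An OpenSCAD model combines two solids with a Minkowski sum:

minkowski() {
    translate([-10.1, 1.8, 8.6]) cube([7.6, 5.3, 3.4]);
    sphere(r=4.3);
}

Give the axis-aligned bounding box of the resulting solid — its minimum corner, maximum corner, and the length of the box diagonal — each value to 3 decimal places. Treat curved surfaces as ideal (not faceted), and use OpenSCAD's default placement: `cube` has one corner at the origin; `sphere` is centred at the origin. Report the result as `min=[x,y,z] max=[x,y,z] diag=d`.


A = translate([-10.1, 1.8, 8.6]) cube([7.6, 5.3, 3.4]) → bbox [-10.1,1.8,8.6] .. [-2.5,7.1,12]
B = sphere(r=4.3) → bbox [-4.3,-4.3,-4.3] .. [4.3,4.3,4.3]
lo = A.lo+B.lo = [-10.1-4.3, 1.8-4.3, 8.6-4.3] = [-14.400,-2.500,4.300]
hi = A.hi+B.hi = [-2.5+4.3, 7.1+4.3, 12+4.3] = [1.800,11.400,16.300]
diag = √(16.2²+13.9²+12²) = √599.65 = 24.488

min=[-14.400,-2.500,4.300] max=[1.800,11.400,16.300] diag=24.488


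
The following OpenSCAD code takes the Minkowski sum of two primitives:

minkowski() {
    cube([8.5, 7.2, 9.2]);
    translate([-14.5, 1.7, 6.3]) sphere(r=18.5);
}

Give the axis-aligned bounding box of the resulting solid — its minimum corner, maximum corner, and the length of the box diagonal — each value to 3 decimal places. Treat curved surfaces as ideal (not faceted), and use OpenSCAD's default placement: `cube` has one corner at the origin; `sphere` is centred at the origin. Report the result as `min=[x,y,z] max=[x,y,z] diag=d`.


A = translate([-14.5, 1.7, 6.3]) sphere(r=18.5) → bbox [-33,-16.8,-12.2] .. [4,20.2,24.8]
B = cube([8.5, 7.2, 9.2]) → bbox [0,0,0] .. [8.5,7.2,9.2]
lo = A.lo+B.lo = [-33+0, -16.8+0, -12.2+0] = [-33.000,-16.800,-12.200]
hi = A.hi+B.hi = [4+8.5, 20.2+7.2, 24.8+9.2] = [12.500,27.400,34.000]
diag = √(45.5²+44.2²+46.2²) = √6158.33 = 78.475

min=[-33.000,-16.800,-12.200] max=[12.500,27.400,34.000] diag=78.475


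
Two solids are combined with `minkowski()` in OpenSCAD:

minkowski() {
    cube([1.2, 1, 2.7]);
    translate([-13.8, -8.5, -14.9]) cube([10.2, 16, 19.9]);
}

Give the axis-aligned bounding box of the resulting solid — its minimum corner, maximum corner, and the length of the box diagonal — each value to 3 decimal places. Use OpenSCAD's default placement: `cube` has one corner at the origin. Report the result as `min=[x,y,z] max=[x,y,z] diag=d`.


min=[-13.800,-8.500,-14.900] max=[-2.400,8.500,7.700] diag=30.491

A = translate([-13.8, -8.5, -14.9]) cube([10.2, 16, 19.9]) → bbox [-13.8,-8.5,-14.9] .. [-3.6,7.5,5]
B = cube([1.2, 1, 2.7]) → bbox [0,0,0] .. [1.2,1,2.7]
lo = A.lo+B.lo = [-13.8+0, -8.5+0, -14.9+0] = [-13.800,-8.500,-14.900]
hi = A.hi+B.hi = [-3.6+1.2, 7.5+1, 5+2.7] = [-2.400,8.500,7.700]
diag = √(11.4²+17²+22.6²) = √929.72 = 30.491


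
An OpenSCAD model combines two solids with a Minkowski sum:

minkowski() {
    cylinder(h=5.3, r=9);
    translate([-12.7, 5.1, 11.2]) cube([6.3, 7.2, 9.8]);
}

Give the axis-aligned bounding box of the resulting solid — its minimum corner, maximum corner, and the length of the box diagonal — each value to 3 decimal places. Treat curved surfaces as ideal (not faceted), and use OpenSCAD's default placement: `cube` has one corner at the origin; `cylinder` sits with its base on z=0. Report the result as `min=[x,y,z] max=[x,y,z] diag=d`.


A = translate([-12.7, 5.1, 11.2]) cube([6.3, 7.2, 9.8]) → bbox [-12.7,5.1,11.2] .. [-6.4,12.3,21]
B = cylinder(h=5.3, r=9) → bbox [-9,-9,0] .. [9,9,5.3]
lo = A.lo+B.lo = [-12.7-9, 5.1-9, 11.2+0] = [-21.700,-3.900,11.200]
hi = A.hi+B.hi = [-6.4+9, 12.3+9, 21+5.3] = [2.600,21.300,26.300]
diag = √(24.3²+25.2²+15.1²) = √1453.54 = 38.125

min=[-21.700,-3.900,11.200] max=[2.600,21.300,26.300] diag=38.125


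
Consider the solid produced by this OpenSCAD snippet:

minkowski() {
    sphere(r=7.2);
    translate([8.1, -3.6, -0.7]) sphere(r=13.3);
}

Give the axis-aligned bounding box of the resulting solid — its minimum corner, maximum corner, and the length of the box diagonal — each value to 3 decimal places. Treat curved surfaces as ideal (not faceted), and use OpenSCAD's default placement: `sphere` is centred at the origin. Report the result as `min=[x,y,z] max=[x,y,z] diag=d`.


A = translate([8.1, -3.6, -0.7]) sphere(r=13.3) → bbox [-5.2,-16.9,-14] .. [21.4,9.7,12.6]
B = sphere(r=7.2) → bbox [-7.2,-7.2,-7.2] .. [7.2,7.2,7.2]
lo = A.lo+B.lo = [-5.2-7.2, -16.9-7.2, -14-7.2] = [-12.400,-24.100,-21.200]
hi = A.hi+B.hi = [21.4+7.2, 9.7+7.2, 12.6+7.2] = [28.600,16.900,19.800]
diag = √(41²+41²+41²) = √5043 = 71.014

min=[-12.400,-24.100,-21.200] max=[28.600,16.900,19.800] diag=71.014


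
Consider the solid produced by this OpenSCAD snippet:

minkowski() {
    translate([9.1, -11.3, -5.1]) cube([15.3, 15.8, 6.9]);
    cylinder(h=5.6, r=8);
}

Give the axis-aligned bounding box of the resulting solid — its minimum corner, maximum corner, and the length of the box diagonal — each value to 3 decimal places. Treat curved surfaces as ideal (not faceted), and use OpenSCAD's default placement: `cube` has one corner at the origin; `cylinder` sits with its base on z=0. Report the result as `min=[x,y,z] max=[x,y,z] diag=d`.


min=[1.100,-19.300,-5.100] max=[32.400,12.500,7.400] diag=46.338

A = translate([9.1, -11.3, -5.1]) cube([15.3, 15.8, 6.9]) → bbox [9.1,-11.3,-5.1] .. [24.4,4.5,1.8]
B = cylinder(h=5.6, r=8) → bbox [-8,-8,0] .. [8,8,5.6]
lo = A.lo+B.lo = [9.1-8, -11.3-8, -5.1+0] = [1.100,-19.300,-5.100]
hi = A.hi+B.hi = [24.4+8, 4.5+8, 1.8+5.6] = [32.400,12.500,7.400]
diag = √(31.3²+31.8²+12.5²) = √2147.18 = 46.338


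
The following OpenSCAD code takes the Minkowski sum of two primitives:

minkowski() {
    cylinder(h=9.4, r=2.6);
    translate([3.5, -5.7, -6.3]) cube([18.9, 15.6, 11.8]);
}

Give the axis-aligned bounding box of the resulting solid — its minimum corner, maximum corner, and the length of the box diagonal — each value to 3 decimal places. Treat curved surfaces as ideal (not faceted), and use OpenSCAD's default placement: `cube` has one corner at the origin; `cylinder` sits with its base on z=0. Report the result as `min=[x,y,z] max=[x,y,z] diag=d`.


A = translate([3.5, -5.7, -6.3]) cube([18.9, 15.6, 11.8]) → bbox [3.5,-5.7,-6.3] .. [22.4,9.9,5.5]
B = cylinder(h=9.4, r=2.6) → bbox [-2.6,-2.6,0] .. [2.6,2.6,9.4]
lo = A.lo+B.lo = [3.5-2.6, -5.7-2.6, -6.3+0] = [0.900,-8.300,-6.300]
hi = A.hi+B.hi = [22.4+2.6, 9.9+2.6, 5.5+9.4] = [25.000,12.500,14.900]
diag = √(24.1²+20.8²+21.2²) = √1462.89 = 38.248

min=[0.900,-8.300,-6.300] max=[25.000,12.500,14.900] diag=38.248


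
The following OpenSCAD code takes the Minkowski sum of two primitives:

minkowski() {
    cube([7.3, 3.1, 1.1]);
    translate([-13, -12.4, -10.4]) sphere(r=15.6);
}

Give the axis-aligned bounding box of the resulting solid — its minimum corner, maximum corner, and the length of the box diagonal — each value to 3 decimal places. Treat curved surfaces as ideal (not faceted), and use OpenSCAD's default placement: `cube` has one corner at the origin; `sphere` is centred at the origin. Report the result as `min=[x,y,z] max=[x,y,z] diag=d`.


A = translate([-13, -12.4, -10.4]) sphere(r=15.6) → bbox [-28.6,-28,-26] .. [2.6,3.2,5.2]
B = cube([7.3, 3.1, 1.1]) → bbox [0,0,0] .. [7.3,3.1,1.1]
lo = A.lo+B.lo = [-28.6+0, -28+0, -26+0] = [-28.600,-28.000,-26.000]
hi = A.hi+B.hi = [2.6+7.3, 3.2+3.1, 5.2+1.1] = [9.900,6.300,6.300]
diag = √(38.5²+34.3²+32.3²) = √3702.03 = 60.844

min=[-28.600,-28.000,-26.000] max=[9.900,6.300,6.300] diag=60.844


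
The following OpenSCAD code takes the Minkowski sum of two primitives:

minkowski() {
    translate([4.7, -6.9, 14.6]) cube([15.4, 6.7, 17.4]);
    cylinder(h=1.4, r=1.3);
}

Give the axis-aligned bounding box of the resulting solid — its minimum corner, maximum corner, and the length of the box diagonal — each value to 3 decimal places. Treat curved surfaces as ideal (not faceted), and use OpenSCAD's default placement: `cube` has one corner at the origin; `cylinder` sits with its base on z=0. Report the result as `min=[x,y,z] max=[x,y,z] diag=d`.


min=[3.400,-8.200,14.600] max=[21.400,1.100,33.400] diag=27.639

A = translate([4.7, -6.9, 14.6]) cube([15.4, 6.7, 17.4]) → bbox [4.7,-6.9,14.6] .. [20.1,-0.2,32]
B = cylinder(h=1.4, r=1.3) → bbox [-1.3,-1.3,0] .. [1.3,1.3,1.4]
lo = A.lo+B.lo = [4.7-1.3, -6.9-1.3, 14.6+0] = [3.400,-8.200,14.600]
hi = A.hi+B.hi = [20.1+1.3, -0.2+1.3, 32+1.4] = [21.400,1.100,33.400]
diag = √(18²+9.3²+18.8²) = √763.93 = 27.639


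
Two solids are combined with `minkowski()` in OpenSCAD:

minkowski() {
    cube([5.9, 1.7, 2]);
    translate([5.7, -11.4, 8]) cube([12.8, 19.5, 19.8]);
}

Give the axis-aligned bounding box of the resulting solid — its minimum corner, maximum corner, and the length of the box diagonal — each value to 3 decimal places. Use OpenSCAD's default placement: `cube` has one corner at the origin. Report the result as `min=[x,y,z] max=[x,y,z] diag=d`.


min=[5.700,-11.400,8.000] max=[24.400,9.800,29.800] diag=35.698

A = translate([5.7, -11.4, 8]) cube([12.8, 19.5, 19.8]) → bbox [5.7,-11.4,8] .. [18.5,8.1,27.8]
B = cube([5.9, 1.7, 2]) → bbox [0,0,0] .. [5.9,1.7,2]
lo = A.lo+B.lo = [5.7+0, -11.4+0, 8+0] = [5.700,-11.400,8.000]
hi = A.hi+B.hi = [18.5+5.9, 8.1+1.7, 27.8+2] = [24.400,9.800,29.800]
diag = √(18.7²+21.2²+21.8²) = √1274.37 = 35.698


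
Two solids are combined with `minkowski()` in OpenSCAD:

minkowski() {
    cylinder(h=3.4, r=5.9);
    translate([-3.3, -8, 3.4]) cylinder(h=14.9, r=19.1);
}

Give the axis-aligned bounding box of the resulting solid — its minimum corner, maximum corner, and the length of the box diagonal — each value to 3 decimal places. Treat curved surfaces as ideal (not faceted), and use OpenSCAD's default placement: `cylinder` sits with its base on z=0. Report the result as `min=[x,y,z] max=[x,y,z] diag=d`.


A = translate([-3.3, -8, 3.4]) cylinder(h=14.9, r=19.1) → bbox [-22.4,-27.1,3.4] .. [15.8,11.1,18.3]
B = cylinder(h=3.4, r=5.9) → bbox [-5.9,-5.9,0] .. [5.9,5.9,3.4]
lo = A.lo+B.lo = [-22.4-5.9, -27.1-5.9, 3.4+0] = [-28.300,-33.000,3.400]
hi = A.hi+B.hi = [15.8+5.9, 11.1+5.9, 18.3+3.4] = [21.700,17.000,21.700]
diag = √(50²+50²+18.3²) = √5334.89 = 73.040

min=[-28.300,-33.000,3.400] max=[21.700,17.000,21.700] diag=73.040


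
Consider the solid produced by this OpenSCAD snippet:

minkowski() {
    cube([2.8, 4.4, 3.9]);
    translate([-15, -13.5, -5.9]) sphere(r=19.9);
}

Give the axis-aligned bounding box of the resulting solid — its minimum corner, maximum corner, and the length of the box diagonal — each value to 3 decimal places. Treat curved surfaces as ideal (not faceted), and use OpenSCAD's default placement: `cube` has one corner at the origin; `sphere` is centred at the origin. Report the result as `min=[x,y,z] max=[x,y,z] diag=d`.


min=[-34.900,-33.400,-25.800] max=[7.700,10.800,17.900] diag=75.353

A = translate([-15, -13.5, -5.9]) sphere(r=19.9) → bbox [-34.9,-33.4,-25.8] .. [4.9,6.4,14]
B = cube([2.8, 4.4, 3.9]) → bbox [0,0,0] .. [2.8,4.4,3.9]
lo = A.lo+B.lo = [-34.9+0, -33.4+0, -25.8+0] = [-34.900,-33.400,-25.800]
hi = A.hi+B.hi = [4.9+2.8, 6.4+4.4, 14+3.9] = [7.700,10.800,17.900]
diag = √(42.6²+44.2²+43.7²) = √5678.09 = 75.353


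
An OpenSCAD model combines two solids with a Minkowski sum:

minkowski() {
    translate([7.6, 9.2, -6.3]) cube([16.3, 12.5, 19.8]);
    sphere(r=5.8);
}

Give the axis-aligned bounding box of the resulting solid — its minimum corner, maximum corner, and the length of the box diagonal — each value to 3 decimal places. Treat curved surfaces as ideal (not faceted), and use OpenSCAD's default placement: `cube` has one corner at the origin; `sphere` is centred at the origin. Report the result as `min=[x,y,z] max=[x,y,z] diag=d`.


min=[1.800,3.400,-12.100] max=[29.700,27.500,19.300] diag=48.427

A = translate([7.6, 9.2, -6.3]) cube([16.3, 12.5, 19.8]) → bbox [7.6,9.2,-6.3] .. [23.9,21.7,13.5]
B = sphere(r=5.8) → bbox [-5.8,-5.8,-5.8] .. [5.8,5.8,5.8]
lo = A.lo+B.lo = [7.6-5.8, 9.2-5.8, -6.3-5.8] = [1.800,3.400,-12.100]
hi = A.hi+B.hi = [23.9+5.8, 21.7+5.8, 13.5+5.8] = [29.700,27.500,19.300]
diag = √(27.9²+24.1²+31.4²) = √2345.18 = 48.427


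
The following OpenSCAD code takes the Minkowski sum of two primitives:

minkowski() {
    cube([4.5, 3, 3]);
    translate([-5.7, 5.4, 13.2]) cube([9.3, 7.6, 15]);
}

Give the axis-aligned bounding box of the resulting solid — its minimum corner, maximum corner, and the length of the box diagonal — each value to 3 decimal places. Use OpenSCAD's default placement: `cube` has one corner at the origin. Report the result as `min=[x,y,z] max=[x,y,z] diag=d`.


A = translate([-5.7, 5.4, 13.2]) cube([9.3, 7.6, 15]) → bbox [-5.7,5.4,13.2] .. [3.6,13,28.2]
B = cube([4.5, 3, 3]) → bbox [0,0,0] .. [4.5,3,3]
lo = A.lo+B.lo = [-5.7+0, 5.4+0, 13.2+0] = [-5.700,5.400,13.200]
hi = A.hi+B.hi = [3.6+4.5, 13+3, 28.2+3] = [8.100,16.000,31.200]
diag = √(13.8²+10.6²+18²) = √626.8 = 25.036

min=[-5.700,5.400,13.200] max=[8.100,16.000,31.200] diag=25.036


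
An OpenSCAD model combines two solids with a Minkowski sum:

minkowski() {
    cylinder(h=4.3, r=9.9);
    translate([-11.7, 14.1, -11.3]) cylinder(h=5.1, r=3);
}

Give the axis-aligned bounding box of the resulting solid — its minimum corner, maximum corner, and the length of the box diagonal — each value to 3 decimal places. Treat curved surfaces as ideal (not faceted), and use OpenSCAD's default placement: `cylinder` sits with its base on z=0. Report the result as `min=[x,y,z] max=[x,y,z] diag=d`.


A = translate([-11.7, 14.1, -11.3]) cylinder(h=5.1, r=3) → bbox [-14.7,11.1,-11.3] .. [-8.7,17.1,-6.2]
B = cylinder(h=4.3, r=9.9) → bbox [-9.9,-9.9,0] .. [9.9,9.9,4.3]
lo = A.lo+B.lo = [-14.7-9.9, 11.1-9.9, -11.3+0] = [-24.600,1.200,-11.300]
hi = A.hi+B.hi = [-8.7+9.9, 17.1+9.9, -6.2+4.3] = [1.200,27.000,-1.900]
diag = √(25.8²+25.8²+9.4²) = √1419.64 = 37.678

min=[-24.600,1.200,-11.300] max=[1.200,27.000,-1.900] diag=37.678


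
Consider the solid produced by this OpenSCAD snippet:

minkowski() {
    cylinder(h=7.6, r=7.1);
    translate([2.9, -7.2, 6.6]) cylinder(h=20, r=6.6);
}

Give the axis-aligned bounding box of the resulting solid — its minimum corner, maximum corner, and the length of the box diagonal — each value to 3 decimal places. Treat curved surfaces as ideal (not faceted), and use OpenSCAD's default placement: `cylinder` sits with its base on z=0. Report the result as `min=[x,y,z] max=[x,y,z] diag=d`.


A = translate([2.9, -7.2, 6.6]) cylinder(h=20, r=6.6) → bbox [-3.7,-13.8,6.6] .. [9.5,-0.6,26.6]
B = cylinder(h=7.6, r=7.1) → bbox [-7.1,-7.1,0] .. [7.1,7.1,7.6]
lo = A.lo+B.lo = [-3.7-7.1, -13.8-7.1, 6.6+0] = [-10.800,-20.900,6.600]
hi = A.hi+B.hi = [9.5+7.1, -0.6+7.1, 26.6+7.6] = [16.600,6.500,34.200]
diag = √(27.4²+27.4²+27.6²) = √2263.28 = 47.574

min=[-10.800,-20.900,6.600] max=[16.600,6.500,34.200] diag=47.574


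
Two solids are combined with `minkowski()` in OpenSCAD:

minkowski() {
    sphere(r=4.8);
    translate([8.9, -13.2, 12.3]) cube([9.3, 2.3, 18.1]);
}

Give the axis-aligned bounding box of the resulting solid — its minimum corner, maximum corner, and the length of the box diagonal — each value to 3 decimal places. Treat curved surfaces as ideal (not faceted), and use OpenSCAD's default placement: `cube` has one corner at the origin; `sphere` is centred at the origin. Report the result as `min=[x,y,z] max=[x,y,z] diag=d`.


min=[4.100,-18.000,7.500] max=[23.000,-6.100,35.200] diag=35.582

A = translate([8.9, -13.2, 12.3]) cube([9.3, 2.3, 18.1]) → bbox [8.9,-13.2,12.3] .. [18.2,-10.9,30.4]
B = sphere(r=4.8) → bbox [-4.8,-4.8,-4.8] .. [4.8,4.8,4.8]
lo = A.lo+B.lo = [8.9-4.8, -13.2-4.8, 12.3-4.8] = [4.100,-18.000,7.500]
hi = A.hi+B.hi = [18.2+4.8, -10.9+4.8, 30.4+4.8] = [23.000,-6.100,35.200]
diag = √(18.9²+11.9²+27.7²) = √1266.11 = 35.582


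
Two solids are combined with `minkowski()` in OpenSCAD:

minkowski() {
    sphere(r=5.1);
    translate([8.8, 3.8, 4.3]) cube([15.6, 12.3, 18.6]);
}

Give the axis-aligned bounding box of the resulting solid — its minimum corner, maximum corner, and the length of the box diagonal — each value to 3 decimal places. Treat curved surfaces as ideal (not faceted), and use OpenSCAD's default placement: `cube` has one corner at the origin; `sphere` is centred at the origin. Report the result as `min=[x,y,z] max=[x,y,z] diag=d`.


A = translate([8.8, 3.8, 4.3]) cube([15.6, 12.3, 18.6]) → bbox [8.8,3.8,4.3] .. [24.4,16.1,22.9]
B = sphere(r=5.1) → bbox [-5.1,-5.1,-5.1] .. [5.1,5.1,5.1]
lo = A.lo+B.lo = [8.8-5.1, 3.8-5.1, 4.3-5.1] = [3.700,-1.300,-0.800]
hi = A.hi+B.hi = [24.4+5.1, 16.1+5.1, 22.9+5.1] = [29.500,21.200,28.000]
diag = √(25.8²+22.5²+28.8²) = √2001.33 = 44.736

min=[3.700,-1.300,-0.800] max=[29.500,21.200,28.000] diag=44.736


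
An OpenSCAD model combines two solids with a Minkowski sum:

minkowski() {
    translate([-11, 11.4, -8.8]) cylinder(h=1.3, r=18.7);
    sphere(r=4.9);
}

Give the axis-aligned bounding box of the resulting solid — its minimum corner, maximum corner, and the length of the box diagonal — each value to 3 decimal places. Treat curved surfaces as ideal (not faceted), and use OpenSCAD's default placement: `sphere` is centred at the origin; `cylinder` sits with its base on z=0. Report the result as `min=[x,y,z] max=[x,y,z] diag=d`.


A = translate([-11, 11.4, -8.8]) cylinder(h=1.3, r=18.7) → bbox [-29.7,-7.3,-8.8] .. [7.7,30.1,-7.5]
B = sphere(r=4.9) → bbox [-4.9,-4.9,-4.9] .. [4.9,4.9,4.9]
lo = A.lo+B.lo = [-29.7-4.9, -7.3-4.9, -8.8-4.9] = [-34.600,-12.200,-13.700]
hi = A.hi+B.hi = [7.7+4.9, 30.1+4.9, -7.5+4.9] = [12.600,35.000,-2.600]
diag = √(47.2²+47.2²+11.1²) = √4578.89 = 67.667

min=[-34.600,-12.200,-13.700] max=[12.600,35.000,-2.600] diag=67.667


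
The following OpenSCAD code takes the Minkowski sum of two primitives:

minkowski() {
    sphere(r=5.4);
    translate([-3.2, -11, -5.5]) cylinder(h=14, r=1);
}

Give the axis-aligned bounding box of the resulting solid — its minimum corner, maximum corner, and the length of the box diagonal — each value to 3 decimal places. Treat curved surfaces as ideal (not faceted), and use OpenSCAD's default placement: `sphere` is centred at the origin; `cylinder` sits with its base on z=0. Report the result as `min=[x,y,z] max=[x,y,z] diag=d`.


min=[-9.600,-17.400,-10.900] max=[3.200,-4.600,13.900] diag=30.704

A = translate([-3.2, -11, -5.5]) cylinder(h=14, r=1) → bbox [-4.2,-12,-5.5] .. [-2.2,-10,8.5]
B = sphere(r=5.4) → bbox [-5.4,-5.4,-5.4] .. [5.4,5.4,5.4]
lo = A.lo+B.lo = [-4.2-5.4, -12-5.4, -5.5-5.4] = [-9.600,-17.400,-10.900]
hi = A.hi+B.hi = [-2.2+5.4, -10+5.4, 8.5+5.4] = [3.200,-4.600,13.900]
diag = √(12.8²+12.8²+24.8²) = √942.72 = 30.704


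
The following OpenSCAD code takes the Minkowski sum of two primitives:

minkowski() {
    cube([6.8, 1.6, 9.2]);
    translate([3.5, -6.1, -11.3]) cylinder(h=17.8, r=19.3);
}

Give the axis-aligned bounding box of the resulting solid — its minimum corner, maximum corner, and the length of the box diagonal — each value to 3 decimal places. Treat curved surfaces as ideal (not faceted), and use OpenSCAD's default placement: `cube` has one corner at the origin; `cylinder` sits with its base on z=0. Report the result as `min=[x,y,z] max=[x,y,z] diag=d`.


min=[-15.800,-25.400,-11.300] max=[29.600,14.800,15.700] diag=66.379

A = translate([3.5, -6.1, -11.3]) cylinder(h=17.8, r=19.3) → bbox [-15.8,-25.4,-11.3] .. [22.8,13.2,6.5]
B = cube([6.8, 1.6, 9.2]) → bbox [0,0,0] .. [6.8,1.6,9.2]
lo = A.lo+B.lo = [-15.8+0, -25.4+0, -11.3+0] = [-15.800,-25.400,-11.300]
hi = A.hi+B.hi = [22.8+6.8, 13.2+1.6, 6.5+9.2] = [29.600,14.800,15.700]
diag = √(45.4²+40.2²+27²) = √4406.2 = 66.379


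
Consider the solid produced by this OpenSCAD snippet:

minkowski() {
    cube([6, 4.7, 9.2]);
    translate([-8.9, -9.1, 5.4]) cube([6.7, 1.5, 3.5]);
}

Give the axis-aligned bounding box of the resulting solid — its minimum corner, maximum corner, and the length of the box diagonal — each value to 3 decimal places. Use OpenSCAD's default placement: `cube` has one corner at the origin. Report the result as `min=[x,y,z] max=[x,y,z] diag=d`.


min=[-8.900,-9.100,5.400] max=[3.800,-2.900,18.100] diag=19.001

A = translate([-8.9, -9.1, 5.4]) cube([6.7, 1.5, 3.5]) → bbox [-8.9,-9.1,5.4] .. [-2.2,-7.6,8.9]
B = cube([6, 4.7, 9.2]) → bbox [0,0,0] .. [6,4.7,9.2]
lo = A.lo+B.lo = [-8.9+0, -9.1+0, 5.4+0] = [-8.900,-9.100,5.400]
hi = A.hi+B.hi = [-2.2+6, -7.6+4.7, 8.9+9.2] = [3.800,-2.900,18.100]
diag = √(12.7²+6.2²+12.7²) = √361.02 = 19.001


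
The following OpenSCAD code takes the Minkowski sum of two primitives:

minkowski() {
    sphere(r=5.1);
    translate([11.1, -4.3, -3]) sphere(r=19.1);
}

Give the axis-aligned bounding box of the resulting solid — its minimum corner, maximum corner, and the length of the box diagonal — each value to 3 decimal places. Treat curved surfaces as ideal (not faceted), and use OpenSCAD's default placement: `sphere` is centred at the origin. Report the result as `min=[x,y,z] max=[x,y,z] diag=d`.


A = translate([11.1, -4.3, -3]) sphere(r=19.1) → bbox [-8,-23.4,-22.1] .. [30.2,14.8,16.1]
B = sphere(r=5.1) → bbox [-5.1,-5.1,-5.1] .. [5.1,5.1,5.1]
lo = A.lo+B.lo = [-8-5.1, -23.4-5.1, -22.1-5.1] = [-13.100,-28.500,-27.200]
hi = A.hi+B.hi = [30.2+5.1, 14.8+5.1, 16.1+5.1] = [35.300,19.900,21.200]
diag = √(48.4²+48.4²+48.4²) = √7027.68 = 83.831

min=[-13.100,-28.500,-27.200] max=[35.300,19.900,21.200] diag=83.831


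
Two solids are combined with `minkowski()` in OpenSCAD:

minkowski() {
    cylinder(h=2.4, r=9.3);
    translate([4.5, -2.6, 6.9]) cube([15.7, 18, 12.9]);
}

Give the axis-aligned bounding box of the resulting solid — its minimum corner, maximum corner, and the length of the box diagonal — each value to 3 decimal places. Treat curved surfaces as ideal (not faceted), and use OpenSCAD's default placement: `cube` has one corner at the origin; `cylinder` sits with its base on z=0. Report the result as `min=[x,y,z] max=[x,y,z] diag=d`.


min=[-4.800,-11.900,6.900] max=[29.500,24.700,22.200] diag=52.442

A = translate([4.5, -2.6, 6.9]) cube([15.7, 18, 12.9]) → bbox [4.5,-2.6,6.9] .. [20.2,15.4,19.8]
B = cylinder(h=2.4, r=9.3) → bbox [-9.3,-9.3,0] .. [9.3,9.3,2.4]
lo = A.lo+B.lo = [4.5-9.3, -2.6-9.3, 6.9+0] = [-4.800,-11.900,6.900]
hi = A.hi+B.hi = [20.2+9.3, 15.4+9.3, 19.8+2.4] = [29.500,24.700,22.200]
diag = √(34.3²+36.6²+15.3²) = √2750.14 = 52.442


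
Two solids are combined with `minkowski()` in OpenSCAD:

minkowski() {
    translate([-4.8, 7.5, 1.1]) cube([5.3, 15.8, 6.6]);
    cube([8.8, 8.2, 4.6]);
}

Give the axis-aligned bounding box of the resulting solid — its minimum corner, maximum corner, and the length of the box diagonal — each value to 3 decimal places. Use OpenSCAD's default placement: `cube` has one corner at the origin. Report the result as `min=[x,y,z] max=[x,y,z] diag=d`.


A = translate([-4.8, 7.5, 1.1]) cube([5.3, 15.8, 6.6]) → bbox [-4.8,7.5,1.1] .. [0.5,23.3,7.7]
B = cube([8.8, 8.2, 4.6]) → bbox [0,0,0] .. [8.8,8.2,4.6]
lo = A.lo+B.lo = [-4.8+0, 7.5+0, 1.1+0] = [-4.800,7.500,1.100]
hi = A.hi+B.hi = [0.5+8.8, 23.3+8.2, 7.7+4.6] = [9.300,31.500,12.300]
diag = √(14.1²+24²+11.2²) = √900.25 = 30.004

min=[-4.800,7.500,1.100] max=[9.300,31.500,12.300] diag=30.004


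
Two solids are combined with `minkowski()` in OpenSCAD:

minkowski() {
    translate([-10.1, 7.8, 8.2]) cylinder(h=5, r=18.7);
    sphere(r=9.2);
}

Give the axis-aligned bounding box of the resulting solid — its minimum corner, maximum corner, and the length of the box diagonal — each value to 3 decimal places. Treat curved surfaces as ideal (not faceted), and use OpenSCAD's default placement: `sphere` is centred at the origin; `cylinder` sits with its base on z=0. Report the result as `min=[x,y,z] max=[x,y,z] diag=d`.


A = translate([-10.1, 7.8, 8.2]) cylinder(h=5, r=18.7) → bbox [-28.8,-10.9,8.2] .. [8.6,26.5,13.2]
B = sphere(r=9.2) → bbox [-9.2,-9.2,-9.2] .. [9.2,9.2,9.2]
lo = A.lo+B.lo = [-28.8-9.2, -10.9-9.2, 8.2-9.2] = [-38.000,-20.100,-1.000]
hi = A.hi+B.hi = [8.6+9.2, 26.5+9.2, 13.2+9.2] = [17.800,35.700,22.400]
diag = √(55.8²+55.8²+23.4²) = √6774.84 = 82.309

min=[-38.000,-20.100,-1.000] max=[17.800,35.700,22.400] diag=82.309


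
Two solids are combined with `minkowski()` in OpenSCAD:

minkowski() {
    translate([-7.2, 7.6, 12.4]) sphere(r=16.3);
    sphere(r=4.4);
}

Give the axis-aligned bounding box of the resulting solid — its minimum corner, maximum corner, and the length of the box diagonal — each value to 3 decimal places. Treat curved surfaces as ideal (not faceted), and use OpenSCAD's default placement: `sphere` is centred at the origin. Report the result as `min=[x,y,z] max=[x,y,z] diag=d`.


A = translate([-7.2, 7.6, 12.4]) sphere(r=16.3) → bbox [-23.5,-8.7,-3.9] .. [9.1,23.9,28.7]
B = sphere(r=4.4) → bbox [-4.4,-4.4,-4.4] .. [4.4,4.4,4.4]
lo = A.lo+B.lo = [-23.5-4.4, -8.7-4.4, -3.9-4.4] = [-27.900,-13.100,-8.300]
hi = A.hi+B.hi = [9.1+4.4, 23.9+4.4, 28.7+4.4] = [13.500,28.300,33.100]
diag = √(41.4²+41.4²+41.4²) = √5141.88 = 71.707

min=[-27.900,-13.100,-8.300] max=[13.500,28.300,33.100] diag=71.707


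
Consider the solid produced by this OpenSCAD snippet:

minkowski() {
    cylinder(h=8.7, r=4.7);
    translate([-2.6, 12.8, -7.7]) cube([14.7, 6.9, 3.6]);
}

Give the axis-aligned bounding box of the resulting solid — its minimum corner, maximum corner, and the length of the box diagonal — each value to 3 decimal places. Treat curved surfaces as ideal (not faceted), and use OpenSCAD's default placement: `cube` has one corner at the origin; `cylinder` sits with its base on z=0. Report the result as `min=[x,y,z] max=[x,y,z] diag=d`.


A = translate([-2.6, 12.8, -7.7]) cube([14.7, 6.9, 3.6]) → bbox [-2.6,12.8,-7.7] .. [12.1,19.7,-4.1]
B = cylinder(h=8.7, r=4.7) → bbox [-4.7,-4.7,0] .. [4.7,4.7,8.7]
lo = A.lo+B.lo = [-2.6-4.7, 12.8-4.7, -7.7+0] = [-7.300,8.100,-7.700]
hi = A.hi+B.hi = [12.1+4.7, 19.7+4.7, -4.1+8.7] = [16.800,24.400,4.600]
diag = √(24.1²+16.3²+12.3²) = √997.79 = 31.588

min=[-7.300,8.100,-7.700] max=[16.800,24.400,4.600] diag=31.588


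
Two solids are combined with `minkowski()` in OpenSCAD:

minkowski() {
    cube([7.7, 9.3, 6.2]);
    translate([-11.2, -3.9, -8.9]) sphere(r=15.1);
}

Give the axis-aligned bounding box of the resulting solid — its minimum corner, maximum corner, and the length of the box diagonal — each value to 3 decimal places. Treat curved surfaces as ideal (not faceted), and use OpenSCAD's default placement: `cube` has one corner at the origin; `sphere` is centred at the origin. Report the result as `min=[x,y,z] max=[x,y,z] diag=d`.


min=[-26.300,-19.000,-24.000] max=[11.600,20.500,12.400] diag=65.739

A = translate([-11.2, -3.9, -8.9]) sphere(r=15.1) → bbox [-26.3,-19,-24] .. [3.9,11.2,6.2]
B = cube([7.7, 9.3, 6.2]) → bbox [0,0,0] .. [7.7,9.3,6.2]
lo = A.lo+B.lo = [-26.3+0, -19+0, -24+0] = [-26.300,-19.000,-24.000]
hi = A.hi+B.hi = [3.9+7.7, 11.2+9.3, 6.2+6.2] = [11.600,20.500,12.400]
diag = √(37.9²+39.5²+36.4²) = √4321.62 = 65.739


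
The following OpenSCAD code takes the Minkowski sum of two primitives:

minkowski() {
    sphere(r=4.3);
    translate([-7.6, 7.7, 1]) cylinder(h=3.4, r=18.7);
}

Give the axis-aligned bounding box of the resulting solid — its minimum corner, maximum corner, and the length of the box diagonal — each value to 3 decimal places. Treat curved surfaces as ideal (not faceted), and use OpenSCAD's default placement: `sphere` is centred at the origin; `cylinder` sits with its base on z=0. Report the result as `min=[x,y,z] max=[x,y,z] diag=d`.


A = translate([-7.6, 7.7, 1]) cylinder(h=3.4, r=18.7) → bbox [-26.3,-11,1] .. [11.1,26.4,4.4]
B = sphere(r=4.3) → bbox [-4.3,-4.3,-4.3] .. [4.3,4.3,4.3]
lo = A.lo+B.lo = [-26.3-4.3, -11-4.3, 1-4.3] = [-30.600,-15.300,-3.300]
hi = A.hi+B.hi = [11.1+4.3, 26.4+4.3, 4.4+4.3] = [15.400,30.700,8.700]
diag = √(46²+46²+12²) = √4376 = 66.151

min=[-30.600,-15.300,-3.300] max=[15.400,30.700,8.700] diag=66.151


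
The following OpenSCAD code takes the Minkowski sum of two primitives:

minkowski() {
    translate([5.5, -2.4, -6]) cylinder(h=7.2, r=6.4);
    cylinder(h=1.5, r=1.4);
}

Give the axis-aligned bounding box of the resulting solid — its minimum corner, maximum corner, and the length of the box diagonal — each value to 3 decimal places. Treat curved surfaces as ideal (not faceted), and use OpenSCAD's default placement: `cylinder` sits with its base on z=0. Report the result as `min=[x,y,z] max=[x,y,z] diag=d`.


A = translate([5.5, -2.4, -6]) cylinder(h=7.2, r=6.4) → bbox [-0.9,-8.8,-6] .. [11.9,4,1.2]
B = cylinder(h=1.5, r=1.4) → bbox [-1.4,-1.4,0] .. [1.4,1.4,1.5]
lo = A.lo+B.lo = [-0.9-1.4, -8.8-1.4, -6+0] = [-2.300,-10.200,-6.000]
hi = A.hi+B.hi = [11.9+1.4, 4+1.4, 1.2+1.5] = [13.300,5.400,2.700]
diag = √(15.6²+15.6²+8.7²) = √562.41 = 23.715

min=[-2.300,-10.200,-6.000] max=[13.300,5.400,2.700] diag=23.715


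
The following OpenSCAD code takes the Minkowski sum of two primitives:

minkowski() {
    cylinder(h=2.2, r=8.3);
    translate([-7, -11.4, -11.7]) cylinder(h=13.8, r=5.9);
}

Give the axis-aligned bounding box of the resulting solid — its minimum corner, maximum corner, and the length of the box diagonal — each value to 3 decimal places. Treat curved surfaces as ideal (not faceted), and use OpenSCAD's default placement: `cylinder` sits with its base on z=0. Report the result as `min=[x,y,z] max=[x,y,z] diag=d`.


min=[-21.200,-25.600,-11.700] max=[7.200,2.800,4.300] diag=43.233

A = translate([-7, -11.4, -11.7]) cylinder(h=13.8, r=5.9) → bbox [-12.9,-17.3,-11.7] .. [-1.1,-5.5,2.1]
B = cylinder(h=2.2, r=8.3) → bbox [-8.3,-8.3,0] .. [8.3,8.3,2.2]
lo = A.lo+B.lo = [-12.9-8.3, -17.3-8.3, -11.7+0] = [-21.200,-25.600,-11.700]
hi = A.hi+B.hi = [-1.1+8.3, -5.5+8.3, 2.1+2.2] = [7.200,2.800,4.300]
diag = √(28.4²+28.4²+16²) = √1869.12 = 43.233


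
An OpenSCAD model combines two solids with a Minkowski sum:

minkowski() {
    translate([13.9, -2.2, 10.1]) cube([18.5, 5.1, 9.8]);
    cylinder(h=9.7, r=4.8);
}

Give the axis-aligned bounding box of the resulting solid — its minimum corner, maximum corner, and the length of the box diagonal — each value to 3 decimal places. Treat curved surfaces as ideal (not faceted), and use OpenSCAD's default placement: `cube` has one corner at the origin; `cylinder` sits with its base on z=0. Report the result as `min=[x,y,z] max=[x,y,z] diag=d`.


A = translate([13.9, -2.2, 10.1]) cube([18.5, 5.1, 9.8]) → bbox [13.9,-2.2,10.1] .. [32.4,2.9,19.9]
B = cylinder(h=9.7, r=4.8) → bbox [-4.8,-4.8,0] .. [4.8,4.8,9.7]
lo = A.lo+B.lo = [13.9-4.8, -2.2-4.8, 10.1+0] = [9.100,-7.000,10.100]
hi = A.hi+B.hi = [32.4+4.8, 2.9+4.8, 19.9+9.7] = [37.200,7.700,29.600]
diag = √(28.1²+14.7²+19.5²) = √1385.95 = 37.228

min=[9.100,-7.000,10.100] max=[37.200,7.700,29.600] diag=37.228


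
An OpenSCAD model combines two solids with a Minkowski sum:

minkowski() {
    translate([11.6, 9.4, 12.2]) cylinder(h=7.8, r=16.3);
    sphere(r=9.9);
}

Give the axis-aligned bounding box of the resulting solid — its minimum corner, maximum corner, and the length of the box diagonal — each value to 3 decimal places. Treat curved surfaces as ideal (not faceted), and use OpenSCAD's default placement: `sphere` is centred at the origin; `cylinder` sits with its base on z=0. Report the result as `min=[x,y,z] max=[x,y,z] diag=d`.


A = translate([11.6, 9.4, 12.2]) cylinder(h=7.8, r=16.3) → bbox [-4.7,-6.9,12.2] .. [27.9,25.7,20]
B = sphere(r=9.9) → bbox [-9.9,-9.9,-9.9] .. [9.9,9.9,9.9]
lo = A.lo+B.lo = [-4.7-9.9, -6.9-9.9, 12.2-9.9] = [-14.600,-16.800,2.300]
hi = A.hi+B.hi = [27.9+9.9, 25.7+9.9, 20+9.9] = [37.800,35.600,29.900]
diag = √(52.4²+52.4²+27.6²) = √6253.28 = 79.078

min=[-14.600,-16.800,2.300] max=[37.800,35.600,29.900] diag=79.078


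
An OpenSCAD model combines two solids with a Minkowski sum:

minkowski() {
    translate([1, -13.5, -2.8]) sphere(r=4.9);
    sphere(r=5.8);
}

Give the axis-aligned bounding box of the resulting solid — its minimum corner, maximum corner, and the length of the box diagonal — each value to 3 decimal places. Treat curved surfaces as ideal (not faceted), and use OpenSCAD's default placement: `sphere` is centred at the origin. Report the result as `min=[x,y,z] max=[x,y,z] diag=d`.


A = translate([1, -13.5, -2.8]) sphere(r=4.9) → bbox [-3.9,-18.4,-7.7] .. [5.9,-8.6,2.1]
B = sphere(r=5.8) → bbox [-5.8,-5.8,-5.8] .. [5.8,5.8,5.8]
lo = A.lo+B.lo = [-3.9-5.8, -18.4-5.8, -7.7-5.8] = [-9.700,-24.200,-13.500]
hi = A.hi+B.hi = [5.9+5.8, -8.6+5.8, 2.1+5.8] = [11.700,-2.800,7.900]
diag = √(21.4²+21.4²+21.4²) = √1373.88 = 37.066

min=[-9.700,-24.200,-13.500] max=[11.700,-2.800,7.900] diag=37.066


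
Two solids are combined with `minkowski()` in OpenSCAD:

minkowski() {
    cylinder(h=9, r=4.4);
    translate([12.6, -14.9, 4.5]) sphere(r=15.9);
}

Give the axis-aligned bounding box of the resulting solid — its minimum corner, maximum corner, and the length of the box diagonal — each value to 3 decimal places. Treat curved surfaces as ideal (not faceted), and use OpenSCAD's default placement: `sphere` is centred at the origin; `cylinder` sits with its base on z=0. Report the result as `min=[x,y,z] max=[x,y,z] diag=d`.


A = translate([12.6, -14.9, 4.5]) sphere(r=15.9) → bbox [-3.3,-30.8,-11.4] .. [28.5,1,20.4]
B = cylinder(h=9, r=4.4) → bbox [-4.4,-4.4,0] .. [4.4,4.4,9]
lo = A.lo+B.lo = [-3.3-4.4, -30.8-4.4, -11.4+0] = [-7.700,-35.200,-11.400]
hi = A.hi+B.hi = [28.5+4.4, 1+4.4, 20.4+9] = [32.900,5.400,29.400]
diag = √(40.6²+40.6²+40.8²) = √4961.36 = 70.437

min=[-7.700,-35.200,-11.400] max=[32.900,5.400,29.400] diag=70.437


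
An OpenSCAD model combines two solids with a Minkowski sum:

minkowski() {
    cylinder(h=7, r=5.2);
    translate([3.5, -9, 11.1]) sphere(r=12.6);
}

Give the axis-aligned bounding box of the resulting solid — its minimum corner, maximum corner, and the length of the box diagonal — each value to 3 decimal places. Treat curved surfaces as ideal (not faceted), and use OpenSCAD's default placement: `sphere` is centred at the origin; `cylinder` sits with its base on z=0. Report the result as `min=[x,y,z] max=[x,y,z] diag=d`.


A = translate([3.5, -9, 11.1]) sphere(r=12.6) → bbox [-9.1,-21.6,-1.5] .. [16.1,3.6,23.7]
B = cylinder(h=7, r=5.2) → bbox [-5.2,-5.2,0] .. [5.2,5.2,7]
lo = A.lo+B.lo = [-9.1-5.2, -21.6-5.2, -1.5+0] = [-14.300,-26.800,-1.500]
hi = A.hi+B.hi = [16.1+5.2, 3.6+5.2, 23.7+7] = [21.300,8.800,30.700]
diag = √(35.6²+35.6²+32.2²) = √3571.56 = 59.763

min=[-14.300,-26.800,-1.500] max=[21.300,8.800,30.700] diag=59.763


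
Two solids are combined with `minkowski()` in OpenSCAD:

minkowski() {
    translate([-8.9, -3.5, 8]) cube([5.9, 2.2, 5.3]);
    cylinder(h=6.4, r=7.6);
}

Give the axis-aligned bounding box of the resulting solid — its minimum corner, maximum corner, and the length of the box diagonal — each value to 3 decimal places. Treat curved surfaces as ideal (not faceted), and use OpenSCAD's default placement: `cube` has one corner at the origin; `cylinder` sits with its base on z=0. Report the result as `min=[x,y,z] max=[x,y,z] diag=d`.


min=[-16.500,-11.100,8.000] max=[4.600,6.300,19.700] diag=29.747

A = translate([-8.9, -3.5, 8]) cube([5.9, 2.2, 5.3]) → bbox [-8.9,-3.5,8] .. [-3,-1.3,13.3]
B = cylinder(h=6.4, r=7.6) → bbox [-7.6,-7.6,0] .. [7.6,7.6,6.4]
lo = A.lo+B.lo = [-8.9-7.6, -3.5-7.6, 8+0] = [-16.500,-11.100,8.000]
hi = A.hi+B.hi = [-3+7.6, -1.3+7.6, 13.3+6.4] = [4.600,6.300,19.700]
diag = √(21.1²+17.4²+11.7²) = √884.86 = 29.747


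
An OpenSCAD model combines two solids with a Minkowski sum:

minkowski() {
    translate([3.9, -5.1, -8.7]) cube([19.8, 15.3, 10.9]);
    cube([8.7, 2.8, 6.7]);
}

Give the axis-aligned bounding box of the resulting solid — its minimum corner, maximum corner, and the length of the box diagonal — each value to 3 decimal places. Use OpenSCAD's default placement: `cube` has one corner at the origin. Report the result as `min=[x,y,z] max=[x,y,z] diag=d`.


A = translate([3.9, -5.1, -8.7]) cube([19.8, 15.3, 10.9]) → bbox [3.9,-5.1,-8.7] .. [23.7,10.2,2.2]
B = cube([8.7, 2.8, 6.7]) → bbox [0,0,0] .. [8.7,2.8,6.7]
lo = A.lo+B.lo = [3.9+0, -5.1+0, -8.7+0] = [3.900,-5.100,-8.700]
hi = A.hi+B.hi = [23.7+8.7, 10.2+2.8, 2.2+6.7] = [32.400,13.000,8.900]
diag = √(28.5²+18.1²+17.6²) = √1449.62 = 38.074

min=[3.900,-5.100,-8.700] max=[32.400,13.000,8.900] diag=38.074


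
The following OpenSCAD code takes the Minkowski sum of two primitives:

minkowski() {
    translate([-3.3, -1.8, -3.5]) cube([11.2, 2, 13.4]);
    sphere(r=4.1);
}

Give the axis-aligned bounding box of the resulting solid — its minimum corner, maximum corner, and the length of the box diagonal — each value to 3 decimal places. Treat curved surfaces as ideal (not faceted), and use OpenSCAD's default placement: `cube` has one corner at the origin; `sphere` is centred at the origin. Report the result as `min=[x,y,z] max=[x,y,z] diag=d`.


A = translate([-3.3, -1.8, -3.5]) cube([11.2, 2, 13.4]) → bbox [-3.3,-1.8,-3.5] .. [7.9,0.2,9.9]
B = sphere(r=4.1) → bbox [-4.1,-4.1,-4.1] .. [4.1,4.1,4.1]
lo = A.lo+B.lo = [-3.3-4.1, -1.8-4.1, -3.5-4.1] = [-7.400,-5.900,-7.600]
hi = A.hi+B.hi = [7.9+4.1, 0.2+4.1, 9.9+4.1] = [12.000,4.300,14.000]
diag = √(19.4²+10.2²+21.6²) = √946.96 = 30.773

min=[-7.400,-5.900,-7.600] max=[12.000,4.300,14.000] diag=30.773


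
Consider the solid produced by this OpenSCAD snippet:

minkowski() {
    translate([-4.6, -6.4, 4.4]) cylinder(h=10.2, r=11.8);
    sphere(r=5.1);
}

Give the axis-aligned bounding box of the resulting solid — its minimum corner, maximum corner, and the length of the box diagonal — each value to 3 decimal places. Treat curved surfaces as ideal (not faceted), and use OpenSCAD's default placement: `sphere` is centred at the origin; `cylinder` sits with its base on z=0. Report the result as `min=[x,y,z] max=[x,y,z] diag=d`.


A = translate([-4.6, -6.4, 4.4]) cylinder(h=10.2, r=11.8) → bbox [-16.4,-18.2,4.4] .. [7.2,5.4,14.6]
B = sphere(r=5.1) → bbox [-5.1,-5.1,-5.1] .. [5.1,5.1,5.1]
lo = A.lo+B.lo = [-16.4-5.1, -18.2-5.1, 4.4-5.1] = [-21.500,-23.300,-0.700]
hi = A.hi+B.hi = [7.2+5.1, 5.4+5.1, 14.6+5.1] = [12.300,10.500,19.700]
diag = √(33.8²+33.8²+20.4²) = √2701.04 = 51.972

min=[-21.500,-23.300,-0.700] max=[12.300,10.500,19.700] diag=51.972


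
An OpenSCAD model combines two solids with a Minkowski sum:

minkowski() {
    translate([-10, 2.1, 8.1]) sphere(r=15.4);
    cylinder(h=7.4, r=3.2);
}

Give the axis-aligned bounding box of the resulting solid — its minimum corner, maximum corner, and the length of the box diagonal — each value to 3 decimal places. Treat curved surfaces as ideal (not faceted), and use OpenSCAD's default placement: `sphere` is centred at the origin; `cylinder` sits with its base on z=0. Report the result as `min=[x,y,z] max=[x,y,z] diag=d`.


min=[-28.600,-16.500,-7.300] max=[8.600,20.700,30.900] diag=65.015

A = translate([-10, 2.1, 8.1]) sphere(r=15.4) → bbox [-25.4,-13.3,-7.3] .. [5.4,17.5,23.5]
B = cylinder(h=7.4, r=3.2) → bbox [-3.2,-3.2,0] .. [3.2,3.2,7.4]
lo = A.lo+B.lo = [-25.4-3.2, -13.3-3.2, -7.3+0] = [-28.600,-16.500,-7.300]
hi = A.hi+B.hi = [5.4+3.2, 17.5+3.2, 23.5+7.4] = [8.600,20.700,30.900]
diag = √(37.2²+37.2²+38.2²) = √4226.92 = 65.015


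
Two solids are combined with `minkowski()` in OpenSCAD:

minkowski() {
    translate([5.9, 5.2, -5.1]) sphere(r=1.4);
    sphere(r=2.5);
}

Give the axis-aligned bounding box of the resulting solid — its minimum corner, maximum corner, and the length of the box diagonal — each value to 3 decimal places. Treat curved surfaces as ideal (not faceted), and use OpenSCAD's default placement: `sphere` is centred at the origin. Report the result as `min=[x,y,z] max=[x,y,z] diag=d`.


A = translate([5.9, 5.2, -5.1]) sphere(r=1.4) → bbox [4.5,3.8,-6.5] .. [7.3,6.6,-3.7]
B = sphere(r=2.5) → bbox [-2.5,-2.5,-2.5] .. [2.5,2.5,2.5]
lo = A.lo+B.lo = [4.5-2.5, 3.8-2.5, -6.5-2.5] = [2.000,1.300,-9.000]
hi = A.hi+B.hi = [7.3+2.5, 6.6+2.5, -3.7+2.5] = [9.800,9.100,-1.200]
diag = √(7.8²+7.8²+7.8²) = √182.52 = 13.510

min=[2.000,1.300,-9.000] max=[9.800,9.100,-1.200] diag=13.510
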